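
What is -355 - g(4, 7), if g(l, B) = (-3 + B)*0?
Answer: -355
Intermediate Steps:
g(l, B) = 0
-355 - g(4, 7) = -355 - 1*0 = -355 + 0 = -355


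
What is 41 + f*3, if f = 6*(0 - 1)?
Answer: 23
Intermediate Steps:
f = -6 (f = 6*(-1) = -6)
41 + f*3 = 41 - 6*3 = 41 - 18 = 23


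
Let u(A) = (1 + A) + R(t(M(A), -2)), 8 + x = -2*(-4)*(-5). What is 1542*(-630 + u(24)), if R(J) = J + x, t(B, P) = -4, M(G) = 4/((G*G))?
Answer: -1013094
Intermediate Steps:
M(G) = 4/G² (M(G) = 4/(G²) = 4/G²)
x = -48 (x = -8 - 2*(-4)*(-5) = -8 + 8*(-5) = -8 - 40 = -48)
R(J) = -48 + J (R(J) = J - 48 = -48 + J)
u(A) = -51 + A (u(A) = (1 + A) + (-48 - 4) = (1 + A) - 52 = -51 + A)
1542*(-630 + u(24)) = 1542*(-630 + (-51 + 24)) = 1542*(-630 - 27) = 1542*(-657) = -1013094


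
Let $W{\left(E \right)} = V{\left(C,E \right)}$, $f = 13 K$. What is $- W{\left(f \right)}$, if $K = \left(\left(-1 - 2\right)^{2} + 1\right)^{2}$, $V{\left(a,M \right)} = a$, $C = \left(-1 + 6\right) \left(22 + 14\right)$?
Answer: $-180$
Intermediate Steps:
$C = 180$ ($C = 5 \cdot 36 = 180$)
$K = 100$ ($K = \left(\left(-3\right)^{2} + 1\right)^{2} = \left(9 + 1\right)^{2} = 10^{2} = 100$)
$f = 1300$ ($f = 13 \cdot 100 = 1300$)
$W{\left(E \right)} = 180$
$- W{\left(f \right)} = \left(-1\right) 180 = -180$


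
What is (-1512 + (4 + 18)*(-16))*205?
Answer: -382120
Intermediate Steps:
(-1512 + (4 + 18)*(-16))*205 = (-1512 + 22*(-16))*205 = (-1512 - 352)*205 = -1864*205 = -382120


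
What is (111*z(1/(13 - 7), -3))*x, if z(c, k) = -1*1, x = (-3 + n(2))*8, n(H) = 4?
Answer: -888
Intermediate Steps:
x = 8 (x = (-3 + 4)*8 = 1*8 = 8)
z(c, k) = -1
(111*z(1/(13 - 7), -3))*x = (111*(-1))*8 = -111*8 = -888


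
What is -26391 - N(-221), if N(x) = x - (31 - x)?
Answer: -25918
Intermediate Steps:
N(x) = -31 + 2*x (N(x) = x + (-31 + x) = -31 + 2*x)
-26391 - N(-221) = -26391 - (-31 + 2*(-221)) = -26391 - (-31 - 442) = -26391 - 1*(-473) = -26391 + 473 = -25918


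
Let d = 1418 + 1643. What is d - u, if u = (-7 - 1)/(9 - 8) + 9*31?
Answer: 2790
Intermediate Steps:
d = 3061
u = 271 (u = -8/1 + 279 = -8*1 + 279 = -8 + 279 = 271)
d - u = 3061 - 1*271 = 3061 - 271 = 2790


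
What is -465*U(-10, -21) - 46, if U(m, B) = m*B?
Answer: -97696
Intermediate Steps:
U(m, B) = B*m
-465*U(-10, -21) - 46 = -(-9765)*(-10) - 46 = -465*210 - 46 = -97650 - 46 = -97696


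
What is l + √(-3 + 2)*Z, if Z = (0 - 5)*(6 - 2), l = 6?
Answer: 6 - 20*I ≈ 6.0 - 20.0*I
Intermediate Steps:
Z = -20 (Z = -5*4 = -20)
l + √(-3 + 2)*Z = 6 + √(-3 + 2)*(-20) = 6 + √(-1)*(-20) = 6 + I*(-20) = 6 - 20*I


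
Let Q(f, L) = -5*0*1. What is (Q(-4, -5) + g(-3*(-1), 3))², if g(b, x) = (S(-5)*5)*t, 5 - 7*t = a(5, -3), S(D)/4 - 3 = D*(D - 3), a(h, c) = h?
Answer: 0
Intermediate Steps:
S(D) = 12 + 4*D*(-3 + D) (S(D) = 12 + 4*(D*(D - 3)) = 12 + 4*(D*(-3 + D)) = 12 + 4*D*(-3 + D))
t = 0 (t = 5/7 - ⅐*5 = 5/7 - 5/7 = 0)
Q(f, L) = 0 (Q(f, L) = 0*1 = 0)
g(b, x) = 0 (g(b, x) = ((12 - 12*(-5) + 4*(-5)²)*5)*0 = ((12 + 60 + 4*25)*5)*0 = ((12 + 60 + 100)*5)*0 = (172*5)*0 = 860*0 = 0)
(Q(-4, -5) + g(-3*(-1), 3))² = (0 + 0)² = 0² = 0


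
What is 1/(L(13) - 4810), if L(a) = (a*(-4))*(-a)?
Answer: -1/4134 ≈ -0.00024190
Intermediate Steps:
L(a) = 4*a² (L(a) = (-4*a)*(-a) = 4*a²)
1/(L(13) - 4810) = 1/(4*13² - 4810) = 1/(4*169 - 4810) = 1/(676 - 4810) = 1/(-4134) = -1/4134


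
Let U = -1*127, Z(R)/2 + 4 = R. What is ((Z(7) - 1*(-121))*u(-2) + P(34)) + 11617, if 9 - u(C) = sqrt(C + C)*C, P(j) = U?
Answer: 12633 + 508*I ≈ 12633.0 + 508.0*I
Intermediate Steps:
Z(R) = -8 + 2*R
U = -127
P(j) = -127
u(C) = 9 - sqrt(2)*C**(3/2) (u(C) = 9 - sqrt(C + C)*C = 9 - sqrt(2*C)*C = 9 - sqrt(2)*sqrt(C)*C = 9 - sqrt(2)*C**(3/2))
((Z(7) - 1*(-121))*u(-2) + P(34)) + 11617 = (((-8 + 2*7) - 1*(-121))*(9 - sqrt(2)*(-2)**(3/2)) - 127) + 11617 = (((-8 + 14) + 121)*(9 - sqrt(2)*(-2*I*sqrt(2))) - 127) + 11617 = ((6 + 121)*(9 + 4*I) - 127) + 11617 = (127*(9 + 4*I) - 127) + 11617 = ((1143 + 508*I) - 127) + 11617 = (1016 + 508*I) + 11617 = 12633 + 508*I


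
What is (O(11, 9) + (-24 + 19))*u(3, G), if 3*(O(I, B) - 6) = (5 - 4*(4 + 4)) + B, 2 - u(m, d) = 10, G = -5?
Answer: 40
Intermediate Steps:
u(m, d) = -8 (u(m, d) = 2 - 1*10 = 2 - 10 = -8)
O(I, B) = -3 + B/3 (O(I, B) = 6 + ((5 - 4*(4 + 4)) + B)/3 = 6 + ((5 - 4*8) + B)/3 = 6 + ((5 - 32) + B)/3 = 6 + (-27 + B)/3 = 6 + (-9 + B/3) = -3 + B/3)
(O(11, 9) + (-24 + 19))*u(3, G) = ((-3 + (⅓)*9) + (-24 + 19))*(-8) = ((-3 + 3) - 5)*(-8) = (0 - 5)*(-8) = -5*(-8) = 40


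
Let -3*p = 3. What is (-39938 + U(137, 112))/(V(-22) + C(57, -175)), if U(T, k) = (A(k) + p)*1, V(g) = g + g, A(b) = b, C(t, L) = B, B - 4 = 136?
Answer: -39827/96 ≈ -414.86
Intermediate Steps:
B = 140 (B = 4 + 136 = 140)
C(t, L) = 140
p = -1 (p = -⅓*3 = -1)
V(g) = 2*g
U(T, k) = -1 + k (U(T, k) = (k - 1)*1 = (-1 + k)*1 = -1 + k)
(-39938 + U(137, 112))/(V(-22) + C(57, -175)) = (-39938 + (-1 + 112))/(2*(-22) + 140) = (-39938 + 111)/(-44 + 140) = -39827/96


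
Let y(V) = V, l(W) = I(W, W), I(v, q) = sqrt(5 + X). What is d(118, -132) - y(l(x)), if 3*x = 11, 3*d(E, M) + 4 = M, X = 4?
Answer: -145/3 ≈ -48.333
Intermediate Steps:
d(E, M) = -4/3 + M/3
x = 11/3 (x = (1/3)*11 = 11/3 ≈ 3.6667)
I(v, q) = 3 (I(v, q) = sqrt(5 + 4) = sqrt(9) = 3)
l(W) = 3
d(118, -132) - y(l(x)) = (-4/3 + (1/3)*(-132)) - 1*3 = (-4/3 - 44) - 3 = -136/3 - 3 = -145/3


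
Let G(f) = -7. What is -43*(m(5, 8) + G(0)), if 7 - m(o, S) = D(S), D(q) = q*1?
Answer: 344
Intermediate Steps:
D(q) = q
m(o, S) = 7 - S
-43*(m(5, 8) + G(0)) = -43*((7 - 1*8) - 7) = -43*((7 - 8) - 7) = -43*(-1 - 7) = -43*(-8) = 344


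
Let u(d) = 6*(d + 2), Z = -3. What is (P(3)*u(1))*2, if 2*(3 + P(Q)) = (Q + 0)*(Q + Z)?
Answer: -108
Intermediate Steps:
u(d) = 12 + 6*d (u(d) = 6*(2 + d) = 12 + 6*d)
P(Q) = -3 + Q*(-3 + Q)/2 (P(Q) = -3 + ((Q + 0)*(Q - 3))/2 = -3 + (Q*(-3 + Q))/2 = -3 + Q*(-3 + Q)/2)
(P(3)*u(1))*2 = ((-3 + (½)*3² - 3/2*3)*(12 + 6*1))*2 = ((-3 + (½)*9 - 9/2)*(12 + 6))*2 = ((-3 + 9/2 - 9/2)*18)*2 = -3*18*2 = -54*2 = -108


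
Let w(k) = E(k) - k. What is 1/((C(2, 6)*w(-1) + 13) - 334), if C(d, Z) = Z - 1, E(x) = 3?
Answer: -1/301 ≈ -0.0033223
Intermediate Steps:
C(d, Z) = -1 + Z
w(k) = 3 - k
1/((C(2, 6)*w(-1) + 13) - 334) = 1/(((-1 + 6)*(3 - 1*(-1)) + 13) - 334) = 1/((5*(3 + 1) + 13) - 334) = 1/((5*4 + 13) - 334) = 1/((20 + 13) - 334) = 1/(33 - 334) = 1/(-301) = -1/301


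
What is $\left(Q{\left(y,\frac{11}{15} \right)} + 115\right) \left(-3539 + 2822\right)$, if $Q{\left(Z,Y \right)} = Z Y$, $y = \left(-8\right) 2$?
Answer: $- \frac{370211}{5} \approx -74042.0$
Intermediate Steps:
$y = -16$
$Q{\left(Z,Y \right)} = Y Z$
$\left(Q{\left(y,\frac{11}{15} \right)} + 115\right) \left(-3539 + 2822\right) = \left(\frac{11}{15} \left(-16\right) + 115\right) \left(-3539 + 2822\right) = \left(11 \cdot \frac{1}{15} \left(-16\right) + 115\right) \left(-717\right) = \left(\frac{11}{15} \left(-16\right) + 115\right) \left(-717\right) = \left(- \frac{176}{15} + 115\right) \left(-717\right) = \frac{1549}{15} \left(-717\right) = - \frac{370211}{5}$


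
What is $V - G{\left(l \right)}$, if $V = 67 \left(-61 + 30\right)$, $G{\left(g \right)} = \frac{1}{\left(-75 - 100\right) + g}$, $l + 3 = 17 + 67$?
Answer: $- \frac{195237}{94} \approx -2077.0$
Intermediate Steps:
$l = 81$ ($l = -3 + \left(17 + 67\right) = -3 + 84 = 81$)
$G{\left(g \right)} = \frac{1}{-175 + g}$
$V = -2077$ ($V = 67 \left(-31\right) = -2077$)
$V - G{\left(l \right)} = -2077 - \frac{1}{-175 + 81} = -2077 - \frac{1}{-94} = -2077 - - \frac{1}{94} = -2077 + \frac{1}{94} = - \frac{195237}{94}$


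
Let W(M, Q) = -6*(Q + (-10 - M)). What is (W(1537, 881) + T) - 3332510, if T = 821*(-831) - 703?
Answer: -4011468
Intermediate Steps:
T = -682954 (T = -682251 - 703 = -682954)
W(M, Q) = 60 - 6*Q + 6*M (W(M, Q) = -6*(-10 + Q - M) = 60 - 6*Q + 6*M)
(W(1537, 881) + T) - 3332510 = ((60 - 6*881 + 6*1537) - 682954) - 3332510 = ((60 - 5286 + 9222) - 682954) - 3332510 = (3996 - 682954) - 3332510 = -678958 - 3332510 = -4011468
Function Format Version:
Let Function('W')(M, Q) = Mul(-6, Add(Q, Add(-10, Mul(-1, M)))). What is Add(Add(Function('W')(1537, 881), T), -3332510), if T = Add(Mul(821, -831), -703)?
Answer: -4011468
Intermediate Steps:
T = -682954 (T = Add(-682251, -703) = -682954)
Function('W')(M, Q) = Add(60, Mul(-6, Q), Mul(6, M)) (Function('W')(M, Q) = Mul(-6, Add(-10, Q, Mul(-1, M))) = Add(60, Mul(-6, Q), Mul(6, M)))
Add(Add(Function('W')(1537, 881), T), -3332510) = Add(Add(Add(60, Mul(-6, 881), Mul(6, 1537)), -682954), -3332510) = Add(Add(Add(60, -5286, 9222), -682954), -3332510) = Add(Add(3996, -682954), -3332510) = Add(-678958, -3332510) = -4011468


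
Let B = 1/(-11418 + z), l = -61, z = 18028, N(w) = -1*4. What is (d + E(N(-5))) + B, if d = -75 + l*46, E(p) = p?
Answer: -19069849/6610 ≈ -2885.0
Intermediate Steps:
N(w) = -4
d = -2881 (d = -75 - 61*46 = -75 - 2806 = -2881)
B = 1/6610 (B = 1/(-11418 + 18028) = 1/6610 ≈ 0.00015129)
(d + E(N(-5))) + B = (-2881 - 4) + 1/6610 = -2885 + 1/6610 = -19069849/6610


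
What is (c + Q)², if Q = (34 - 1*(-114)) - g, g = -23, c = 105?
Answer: 76176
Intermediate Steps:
Q = 171 (Q = (34 - 1*(-114)) - 1*(-23) = (34 + 114) + 23 = 148 + 23 = 171)
(c + Q)² = (105 + 171)² = 276² = 76176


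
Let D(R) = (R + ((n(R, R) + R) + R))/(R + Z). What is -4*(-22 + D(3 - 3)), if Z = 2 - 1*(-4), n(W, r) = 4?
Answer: 256/3 ≈ 85.333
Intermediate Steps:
Z = 6 (Z = 2 + 4 = 6)
D(R) = (4 + 3*R)/(6 + R) (D(R) = (R + ((4 + R) + R))/(R + 6) = (R + (4 + 2*R))/(6 + R) = (4 + 3*R)/(6 + R))
-4*(-22 + D(3 - 3)) = -4*(-22 + (4 + 3*(3 - 3))/(6 + (3 - 3))) = -4*(-22 + (4 + 3*0)/(6 + 0)) = -4*(-22 + (4 + 0)/6) = -4*(-22 + (⅙)*4) = -4*(-22 + ⅔) = -4*(-64/3) = 256/3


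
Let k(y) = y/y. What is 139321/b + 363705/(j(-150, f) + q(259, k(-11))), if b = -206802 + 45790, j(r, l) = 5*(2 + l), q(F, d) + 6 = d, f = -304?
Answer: -3918129385/16262212 ≈ -240.93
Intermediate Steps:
k(y) = 1
q(F, d) = -6 + d
j(r, l) = 10 + 5*l
b = -161012
139321/b + 363705/(j(-150, f) + q(259, k(-11))) = 139321/(-161012) + 363705/((10 + 5*(-304)) + (-6 + 1)) = 139321*(-1/161012) + 363705/((10 - 1520) - 5) = -139321/161012 + 363705/(-1510 - 5) = -139321/161012 + 363705/(-1515) = -139321/161012 + 363705*(-1/1515) = -139321/161012 - 24247/101 = -3918129385/16262212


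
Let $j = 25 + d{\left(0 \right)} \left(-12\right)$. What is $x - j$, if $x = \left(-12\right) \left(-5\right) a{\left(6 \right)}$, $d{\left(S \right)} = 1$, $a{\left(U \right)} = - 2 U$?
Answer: $-733$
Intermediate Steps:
$j = 13$ ($j = 25 + 1 \left(-12\right) = 25 - 12 = 13$)
$x = -720$ ($x = \left(-12\right) \left(-5\right) \left(\left(-2\right) 6\right) = 60 \left(-12\right) = -720$)
$x - j = -720 - 13 = -733$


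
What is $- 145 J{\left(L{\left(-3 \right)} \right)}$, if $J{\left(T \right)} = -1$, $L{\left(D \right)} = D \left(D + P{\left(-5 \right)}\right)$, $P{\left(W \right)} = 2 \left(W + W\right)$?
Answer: $145$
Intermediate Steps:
$P{\left(W \right)} = 4 W$ ($P{\left(W \right)} = 2 \cdot 2 W = 4 W$)
$L{\left(D \right)} = D \left(-20 + D\right)$ ($L{\left(D \right)} = D \left(D + 4 \left(-5\right)\right) = D \left(D - 20\right) = D \left(-20 + D\right)$)
$- 145 J{\left(L{\left(-3 \right)} \right)} = \left(-145\right) \left(-1\right) = 145$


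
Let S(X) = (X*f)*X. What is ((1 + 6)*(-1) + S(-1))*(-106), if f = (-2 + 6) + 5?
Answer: -212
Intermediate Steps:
f = 9 (f = 4 + 5 = 9)
S(X) = 9*X² (S(X) = (X*9)*X = (9*X)*X = 9*X²)
((1 + 6)*(-1) + S(-1))*(-106) = ((1 + 6)*(-1) + 9*(-1)²)*(-106) = (7*(-1) + 9*1)*(-106) = (-7 + 9)*(-106) = 2*(-106) = -212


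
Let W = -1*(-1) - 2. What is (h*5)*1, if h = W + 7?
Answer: 30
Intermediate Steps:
W = -1 (W = 1 - 2 = -1)
h = 6 (h = -1 + 7 = 6)
(h*5)*1 = (6*5)*1 = 30*1 = 30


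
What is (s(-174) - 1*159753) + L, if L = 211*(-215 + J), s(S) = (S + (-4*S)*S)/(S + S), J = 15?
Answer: -403209/2 ≈ -2.0160e+5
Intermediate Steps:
s(S) = (S - 4*S²)/(2*S) (s(S) = (S - 4*S²)/((2*S)) = (S - 4*S²)*(1/(2*S)) = (S - 4*S²)/(2*S))
L = -42200 (L = 211*(-215 + 15) = 211*(-200) = -42200)
(s(-174) - 1*159753) + L = ((½ - 2*(-174)) - 1*159753) - 42200 = ((½ + 348) - 159753) - 42200 = (697/2 - 159753) - 42200 = -318809/2 - 42200 = -403209/2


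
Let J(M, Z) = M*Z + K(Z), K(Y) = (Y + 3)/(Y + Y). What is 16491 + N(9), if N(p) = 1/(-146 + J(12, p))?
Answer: 1846989/112 ≈ 16491.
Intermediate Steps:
K(Y) = (3 + Y)/(2*Y) (K(Y) = (3 + Y)/((2*Y)) = (3 + Y)*(1/(2*Y)) = (3 + Y)/(2*Y))
J(M, Z) = M*Z + (3 + Z)/(2*Z)
N(p) = 1/(-291/2 + 12*p + 3/(2*p)) (N(p) = 1/(-146 + (½ + 3/(2*p) + 12*p)) = 1/(-146 + (½ + 12*p + 3/(2*p))) = 1/(-291/2 + 12*p + 3/(2*p)))
16491 + N(9) = 16491 + (⅔)*9/(1 - 97*9 + 8*9²) = 16491 + (⅔)*9/(1 - 873 + 8*81) = 16491 + (⅔)*9/(1 - 873 + 648) = 16491 + (⅔)*9/(-224) = 16491 + (⅔)*9*(-1/224) = 16491 - 3/112 = 1846989/112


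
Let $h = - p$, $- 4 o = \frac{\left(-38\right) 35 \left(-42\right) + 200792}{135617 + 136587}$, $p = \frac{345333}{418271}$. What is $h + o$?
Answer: $- \frac{120838546105}{113855039284} \approx -1.0613$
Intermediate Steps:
$p = \frac{345333}{418271}$ ($p = 345333 \cdot \frac{1}{418271} = \frac{345333}{418271} \approx 0.82562$)
$o = - \frac{64163}{272204}$ ($o = - \frac{\left(\left(-38\right) 35 \left(-42\right) + 200792\right) \frac{1}{135617 + 136587}}{4} = - \frac{\left(\left(-1330\right) \left(-42\right) + 200792\right) \frac{1}{272204}}{4} = - \frac{\left(55860 + 200792\right) \frac{1}{272204}}{4} = - \frac{256652 \cdot \frac{1}{272204}}{4} = \left(- \frac{1}{4}\right) \frac{64163}{68051} = - \frac{64163}{272204} \approx -0.23572$)
$h = - \frac{345333}{418271}$ ($h = \left(-1\right) \frac{345333}{418271} = - \frac{345333}{418271} \approx -0.82562$)
$h + o = - \frac{345333}{418271} - \frac{64163}{272204} = - \frac{120838546105}{113855039284}$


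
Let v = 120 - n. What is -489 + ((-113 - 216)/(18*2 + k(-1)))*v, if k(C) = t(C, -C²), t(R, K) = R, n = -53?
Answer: -10576/5 ≈ -2115.2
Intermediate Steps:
k(C) = C
v = 173 (v = 120 - 1*(-53) = 120 + 53 = 173)
-489 + ((-113 - 216)/(18*2 + k(-1)))*v = -489 + ((-113 - 216)/(18*2 - 1))*173 = -489 - 329/(36 - 1)*173 = -489 - 329/35*173 = -489 - 329*1/35*173 = -489 - 47/5*173 = -489 - 8131/5 = -10576/5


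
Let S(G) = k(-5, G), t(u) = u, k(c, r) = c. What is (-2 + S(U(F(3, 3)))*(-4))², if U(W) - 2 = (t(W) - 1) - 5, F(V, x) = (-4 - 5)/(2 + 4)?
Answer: 324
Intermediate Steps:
F(V, x) = -3/2 (F(V, x) = -9/6 = -9*⅙ = -3/2)
U(W) = -4 + W (U(W) = 2 + ((W - 1) - 5) = 2 + ((-1 + W) - 5) = 2 + (-6 + W) = -4 + W)
S(G) = -5
(-2 + S(U(F(3, 3)))*(-4))² = (-2 - 5*(-4))² = (-2 + 20)² = 18² = 324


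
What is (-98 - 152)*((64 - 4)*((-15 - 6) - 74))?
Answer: 1425000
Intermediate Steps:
(-98 - 152)*((64 - 4)*((-15 - 6) - 74)) = -15000*(-21 - 74) = -15000*(-95) = -250*(-5700) = 1425000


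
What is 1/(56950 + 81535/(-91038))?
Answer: 91038/5184532565 ≈ 1.7560e-5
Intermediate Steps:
1/(56950 + 81535/(-91038)) = 1/(56950 + 81535*(-1/91038)) = 1/(56950 - 81535/91038) = 1/(5184532565/91038) = 91038/5184532565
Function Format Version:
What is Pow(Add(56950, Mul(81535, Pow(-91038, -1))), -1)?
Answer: Rational(91038, 5184532565) ≈ 1.7560e-5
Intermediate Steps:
Pow(Add(56950, Mul(81535, Pow(-91038, -1))), -1) = Pow(Add(56950, Mul(81535, Rational(-1, 91038))), -1) = Pow(Add(56950, Rational(-81535, 91038)), -1) = Pow(Rational(5184532565, 91038), -1) = Rational(91038, 5184532565)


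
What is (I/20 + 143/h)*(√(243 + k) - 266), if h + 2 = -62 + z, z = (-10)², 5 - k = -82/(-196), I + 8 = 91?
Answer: -97223/45 + 731*√48526/1260 ≈ -2032.7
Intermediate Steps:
I = 83 (I = -8 + 91 = 83)
k = 449/98 (k = 5 - (-82)/(-196) = 5 - (-82)*(-1)/196 = 5 - 1*41/98 = 5 - 41/98 = 449/98 ≈ 4.5816)
z = 100
h = 36 (h = -2 + (-62 + 100) = -2 + 38 = 36)
(I/20 + 143/h)*(√(243 + k) - 266) = (83/20 + 143/36)*(√(243 + 449/98) - 266) = (83*(1/20) + 143*(1/36))*(√(24263/98) - 266) = (83/20 + 143/36)*(√48526/14 - 266) = 731*(-266 + √48526/14)/90 = -97223/45 + 731*√48526/1260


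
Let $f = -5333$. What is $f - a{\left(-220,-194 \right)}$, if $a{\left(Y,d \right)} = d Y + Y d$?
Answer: $-90693$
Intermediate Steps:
$a{\left(Y,d \right)} = 2 Y d$ ($a{\left(Y,d \right)} = Y d + Y d = 2 Y d$)
$f - a{\left(-220,-194 \right)} = -5333 - 2 \left(-220\right) \left(-194\right) = -5333 - 85360 = -90693$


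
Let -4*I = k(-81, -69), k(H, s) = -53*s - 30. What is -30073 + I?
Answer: -123919/4 ≈ -30980.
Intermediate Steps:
k(H, s) = -30 - 53*s
I = -3627/4 (I = -(-30 - 53*(-69))/4 = -(-30 + 3657)/4 = -¼*3627 = -3627/4 ≈ -906.75)
-30073 + I = -30073 - 3627/4 = -123919/4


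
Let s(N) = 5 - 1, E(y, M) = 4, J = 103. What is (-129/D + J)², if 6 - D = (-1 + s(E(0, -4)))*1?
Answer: 3600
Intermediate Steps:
s(N) = 4
D = 3 (D = 6 - (-1 + 4) = 6 - 3 = 3)
(-129/D + J)² = (-129/3 + 103)² = (-129*⅓ + 103)² = (-43 + 103)² = 60² = 3600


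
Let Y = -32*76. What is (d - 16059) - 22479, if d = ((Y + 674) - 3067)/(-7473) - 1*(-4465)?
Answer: -254622704/7473 ≈ -34072.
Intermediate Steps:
Y = -2432
d = 33371770/7473 (d = ((-2432 + 674) - 3067)/(-7473) - 1*(-4465) = (-1758 - 3067)*(-1/7473) + 4465 = -4825*(-1/7473) + 4465 = 4825/7473 + 4465 = 33371770/7473 ≈ 4465.6)
(d - 16059) - 22479 = (33371770/7473 - 16059) - 22479 = -86637137/7473 - 22479 = -254622704/7473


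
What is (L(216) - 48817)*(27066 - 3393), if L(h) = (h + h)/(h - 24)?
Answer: -4622366307/4 ≈ -1.1556e+9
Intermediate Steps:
L(h) = 2*h/(-24 + h) (L(h) = (2*h)/(-24 + h) = 2*h/(-24 + h))
(L(216) - 48817)*(27066 - 3393) = (2*216/(-24 + 216) - 48817)*(27066 - 3393) = (2*216/192 - 48817)*23673 = (2*216*(1/192) - 48817)*23673 = (9/4 - 48817)*23673 = -195259/4*23673 = -4622366307/4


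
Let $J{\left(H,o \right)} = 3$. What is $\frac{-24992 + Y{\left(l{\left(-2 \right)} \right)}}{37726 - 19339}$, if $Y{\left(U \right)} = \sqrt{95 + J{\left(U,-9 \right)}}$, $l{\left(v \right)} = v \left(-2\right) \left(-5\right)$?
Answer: $- \frac{24992}{18387} + \frac{7 \sqrt{2}}{18387} \approx -1.3587$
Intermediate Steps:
$l{\left(v \right)} = 10 v$ ($l{\left(v \right)} = - 2 v \left(-5\right) = 10 v$)
$Y{\left(U \right)} = 7 \sqrt{2}$ ($Y{\left(U \right)} = \sqrt{95 + 3} = \sqrt{98} = 7 \sqrt{2}$)
$\frac{-24992 + Y{\left(l{\left(-2 \right)} \right)}}{37726 - 19339} = \frac{-24992 + 7 \sqrt{2}}{37726 - 19339} = \frac{-24992 + 7 \sqrt{2}}{18387} = \left(-24992 + 7 \sqrt{2}\right) \frac{1}{18387} = - \frac{24992}{18387} + \frac{7 \sqrt{2}}{18387}$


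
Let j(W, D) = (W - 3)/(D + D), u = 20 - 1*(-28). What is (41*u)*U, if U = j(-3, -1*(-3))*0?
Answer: 0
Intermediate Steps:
u = 48 (u = 20 + 28 = 48)
j(W, D) = (-3 + W)/(2*D) (j(W, D) = (-3 + W)/((2*D)) = (-3 + W)*(1/(2*D)) = (-3 + W)/(2*D))
U = 0 (U = ((-3 - 3)/(2*((-1*(-3)))))*0 = ((½)*(-6)/3)*0 = ((½)*(⅓)*(-6))*0 = -1*0 = 0)
(41*u)*U = (41*48)*0 = 1968*0 = 0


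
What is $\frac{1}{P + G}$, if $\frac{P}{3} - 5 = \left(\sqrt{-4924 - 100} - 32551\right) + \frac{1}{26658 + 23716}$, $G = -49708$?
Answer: $- \frac{373896350417974}{55092246363822608017} - \frac{30450478512 i \sqrt{314}}{55092246363822608017} \approx -6.7867 \cdot 10^{-6} - 9.7942 \cdot 10^{-9} i$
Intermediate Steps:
$P = - \frac{4918416609}{50374} + 12 i \sqrt{314}$ ($P = 15 + 3 \left(\left(\sqrt{-4924 - 100} - 32551\right) + \frac{1}{26658 + 23716}\right) = 15 + 3 \left(\left(\sqrt{-5024} - 32551\right) + \frac{1}{50374}\right) = 15 + 3 \left(\left(4 i \sqrt{314} - 32551\right) + \frac{1}{50374}\right) = 15 + 3 \left(\left(-32551 + 4 i \sqrt{314}\right) + \frac{1}{50374}\right) = 15 + 3 \left(- \frac{1639724073}{50374} + 4 i \sqrt{314}\right) = 15 - \left(\frac{4919172219}{50374} - 12 i \sqrt{314}\right) = - \frac{4918416609}{50374} + 12 i \sqrt{314} \approx -97638.0 + 212.64 i$)
$\frac{1}{P + G} = \frac{1}{\left(- \frac{4918416609}{50374} + 12 i \sqrt{314}\right) - 49708} = \frac{1}{- \frac{7422407401}{50374} + 12 i \sqrt{314}}$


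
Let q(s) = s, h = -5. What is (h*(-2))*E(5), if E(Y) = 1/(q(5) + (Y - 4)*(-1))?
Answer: 5/2 ≈ 2.5000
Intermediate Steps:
E(Y) = 1/(9 - Y) (E(Y) = 1/(5 + (Y - 4)*(-1)) = 1/(5 + (-4 + Y)*(-1)) = 1/(5 + (4 - Y)) = 1/(9 - Y))
(h*(-2))*E(5) = (-5*(-2))/(9 - 1*5) = 10/(9 - 5) = 10/4 = 10*(¼) = 5/2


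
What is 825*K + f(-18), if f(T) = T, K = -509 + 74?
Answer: -358893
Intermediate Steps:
K = -435
825*K + f(-18) = 825*(-435) - 18 = -358875 - 18 = -358893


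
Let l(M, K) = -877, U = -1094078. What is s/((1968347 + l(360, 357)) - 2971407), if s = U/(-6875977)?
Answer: -1094078/6903047721449 ≈ -1.5849e-7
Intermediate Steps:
s = 1094078/6875977 (s = -1094078/(-6875977) = -1094078*(-1/6875977) = 1094078/6875977 ≈ 0.15912)
s/((1968347 + l(360, 357)) - 2971407) = 1094078/(6875977*((1968347 - 877) - 2971407)) = 1094078/(6875977*(1967470 - 2971407)) = (1094078/6875977)/(-1003937) = (1094078/6875977)*(-1/1003937) = -1094078/6903047721449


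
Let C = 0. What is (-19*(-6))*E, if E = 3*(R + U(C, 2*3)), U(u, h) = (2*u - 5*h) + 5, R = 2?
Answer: -7866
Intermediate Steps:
U(u, h) = 5 - 5*h + 2*u (U(u, h) = (-5*h + 2*u) + 5 = 5 - 5*h + 2*u)
E = -69 (E = 3*(2 + (5 - 10*3 + 2*0)) = 3*(2 + (5 - 5*6 + 0)) = 3*(2 + (5 - 30 + 0)) = 3*(2 - 25) = 3*(-23) = -69)
(-19*(-6))*E = -19*(-6)*(-69) = 114*(-69) = -7866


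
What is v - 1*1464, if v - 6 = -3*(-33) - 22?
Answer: -1381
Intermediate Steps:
v = 83 (v = 6 + (-3*(-33) - 22) = 6 + (99 - 22) = 6 + 77 = 83)
v - 1*1464 = 83 - 1*1464 = 83 - 1464 = -1381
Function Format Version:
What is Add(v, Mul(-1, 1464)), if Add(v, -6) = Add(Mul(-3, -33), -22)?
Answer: -1381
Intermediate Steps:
v = 83 (v = Add(6, Add(Mul(-3, -33), -22)) = Add(6, Add(99, -22)) = Add(6, 77) = 83)
Add(v, Mul(-1, 1464)) = Add(83, Mul(-1, 1464)) = Add(83, -1464) = -1381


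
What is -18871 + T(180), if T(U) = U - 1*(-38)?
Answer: -18653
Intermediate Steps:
T(U) = 38 + U (T(U) = U + 38 = 38 + U)
-18871 + T(180) = -18871 + (38 + 180) = -18871 + 218 = -18653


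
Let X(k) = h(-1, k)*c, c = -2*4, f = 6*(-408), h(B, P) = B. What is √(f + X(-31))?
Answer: 2*I*√610 ≈ 49.396*I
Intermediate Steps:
f = -2448
c = -8
X(k) = 8 (X(k) = -1*(-8) = 8)
√(f + X(-31)) = √(-2448 + 8) = √(-2440) = 2*I*√610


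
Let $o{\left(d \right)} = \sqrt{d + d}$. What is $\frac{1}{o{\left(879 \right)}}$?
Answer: $\frac{\sqrt{1758}}{1758} \approx 0.02385$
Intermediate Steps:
$o{\left(d \right)} = \sqrt{2} \sqrt{d}$ ($o{\left(d \right)} = \sqrt{2 d} = \sqrt{2} \sqrt{d}$)
$\frac{1}{o{\left(879 \right)}} = \frac{1}{\sqrt{2} \sqrt{879}} = \frac{1}{\sqrt{1758}} = \frac{\sqrt{1758}}{1758}$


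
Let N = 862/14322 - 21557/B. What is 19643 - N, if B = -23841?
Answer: 1117798135565/56908467 ≈ 19642.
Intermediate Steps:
N = 54881716/56908467 (N = 862/14322 - 21557/(-23841) = 862*(1/14322) - 21557*(-1/23841) = 431/7161 + 21557/23841 = 54881716/56908467 ≈ 0.96439)
19643 - N = 19643 - 1*54881716/56908467 = 19643 - 54881716/56908467 = 1117798135565/56908467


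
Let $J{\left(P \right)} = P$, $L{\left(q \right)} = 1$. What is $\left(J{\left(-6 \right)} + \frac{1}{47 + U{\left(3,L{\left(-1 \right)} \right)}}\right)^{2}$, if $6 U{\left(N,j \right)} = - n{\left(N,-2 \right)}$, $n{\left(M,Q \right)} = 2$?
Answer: $\frac{700569}{19600} \approx 35.743$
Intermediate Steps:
$U{\left(N,j \right)} = - \frac{1}{3}$ ($U{\left(N,j \right)} = \frac{\left(-1\right) 2}{6} = \frac{1}{6} \left(-2\right) = - \frac{1}{3}$)
$\left(J{\left(-6 \right)} + \frac{1}{47 + U{\left(3,L{\left(-1 \right)} \right)}}\right)^{2} = \left(-6 + \frac{1}{47 - \frac{1}{3}}\right)^{2} = \left(-6 + \frac{1}{\frac{140}{3}}\right)^{2} = \left(-6 + \frac{3}{140}\right)^{2} = \left(- \frac{837}{140}\right)^{2} = \frac{700569}{19600}$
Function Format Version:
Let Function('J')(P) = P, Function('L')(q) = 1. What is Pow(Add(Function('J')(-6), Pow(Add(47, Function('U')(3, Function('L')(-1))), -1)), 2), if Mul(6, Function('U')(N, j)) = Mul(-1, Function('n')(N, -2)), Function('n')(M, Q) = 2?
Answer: Rational(700569, 19600) ≈ 35.743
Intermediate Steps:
Function('U')(N, j) = Rational(-1, 3) (Function('U')(N, j) = Mul(Rational(1, 6), Mul(-1, 2)) = Mul(Rational(1, 6), -2) = Rational(-1, 3))
Pow(Add(Function('J')(-6), Pow(Add(47, Function('U')(3, Function('L')(-1))), -1)), 2) = Pow(Add(-6, Pow(Add(47, Rational(-1, 3)), -1)), 2) = Pow(Add(-6, Pow(Rational(140, 3), -1)), 2) = Pow(Add(-6, Rational(3, 140)), 2) = Pow(Rational(-837, 140), 2) = Rational(700569, 19600)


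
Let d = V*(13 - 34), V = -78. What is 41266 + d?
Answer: 42904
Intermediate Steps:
d = 1638 (d = -78*(13 - 34) = -78*(-21) = 1638)
41266 + d = 41266 + 1638 = 42904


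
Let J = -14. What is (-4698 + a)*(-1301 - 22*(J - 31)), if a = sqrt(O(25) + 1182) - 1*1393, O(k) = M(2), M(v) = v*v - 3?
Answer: 1894301 - 4043*sqrt(7) ≈ 1.8836e+6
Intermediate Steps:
M(v) = -3 + v**2 (M(v) = v**2 - 3 = -3 + v**2)
O(k) = 1 (O(k) = -3 + 2**2 = -3 + 4 = 1)
a = -1393 + 13*sqrt(7) (a = sqrt(1 + 1182) - 1*1393 = sqrt(1183) - 1393 = 13*sqrt(7) - 1393 = -1393 + 13*sqrt(7) ≈ -1358.6)
(-4698 + a)*(-1301 - 22*(J - 31)) = (-4698 + (-1393 + 13*sqrt(7)))*(-1301 - 22*(-14 - 31)) = (-6091 + 13*sqrt(7))*(-1301 - 22*(-45)) = (-6091 + 13*sqrt(7))*(-1301 + 990) = (-6091 + 13*sqrt(7))*(-311) = 1894301 - 4043*sqrt(7)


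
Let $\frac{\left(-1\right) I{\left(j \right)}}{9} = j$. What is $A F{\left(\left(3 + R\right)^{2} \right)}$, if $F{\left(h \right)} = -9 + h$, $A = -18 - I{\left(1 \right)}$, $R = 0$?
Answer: $0$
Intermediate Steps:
$I{\left(j \right)} = - 9 j$
$A = -9$ ($A = -18 - \left(-9\right) 1 = -18 - -9 = -18 + 9 = -9$)
$A F{\left(\left(3 + R\right)^{2} \right)} = - 9 \left(-9 + \left(3 + 0\right)^{2}\right) = - 9 \left(-9 + 3^{2}\right) = - 9 \left(-9 + 9\right) = \left(-9\right) 0 = 0$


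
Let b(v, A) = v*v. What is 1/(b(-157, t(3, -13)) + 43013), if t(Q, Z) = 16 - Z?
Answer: 1/67662 ≈ 1.4779e-5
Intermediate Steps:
b(v, A) = v²
1/(b(-157, t(3, -13)) + 43013) = 1/((-157)² + 43013) = 1/(24649 + 43013) = 1/67662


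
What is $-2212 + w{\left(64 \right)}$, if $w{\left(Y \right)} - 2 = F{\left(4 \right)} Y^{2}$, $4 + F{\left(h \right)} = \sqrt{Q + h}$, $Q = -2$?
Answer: $-18594 + 4096 \sqrt{2} \approx -12801.0$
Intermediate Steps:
$F{\left(h \right)} = -4 + \sqrt{-2 + h}$
$w{\left(Y \right)} = 2 + Y^{2} \left(-4 + \sqrt{2}\right)$ ($w{\left(Y \right)} = 2 + \left(-4 + \sqrt{-2 + 4}\right) Y^{2} = 2 + \left(-4 + \sqrt{2}\right) Y^{2} = 2 + Y^{2} \left(-4 + \sqrt{2}\right)$)
$-2212 + w{\left(64 \right)} = -2212 + \left(2 + 64^{2} \left(-4 + \sqrt{2}\right)\right) = -2212 + \left(2 + 4096 \left(-4 + \sqrt{2}\right)\right) = -2212 + \left(2 - \left(16384 - 4096 \sqrt{2}\right)\right) = -2212 - \left(16382 - 4096 \sqrt{2}\right) = -18594 + 4096 \sqrt{2}$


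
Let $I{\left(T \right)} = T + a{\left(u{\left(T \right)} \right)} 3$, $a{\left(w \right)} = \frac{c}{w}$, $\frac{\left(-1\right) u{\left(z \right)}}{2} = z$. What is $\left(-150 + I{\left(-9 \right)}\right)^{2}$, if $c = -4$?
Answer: $\frac{229441}{9} \approx 25493.0$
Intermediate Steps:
$u{\left(z \right)} = - 2 z$
$a{\left(w \right)} = - \frac{4}{w}$
$I{\left(T \right)} = T + \frac{6}{T}$ ($I{\left(T \right)} = T + - \frac{4}{\left(-2\right) T} 3 = T + - 4 \left(- \frac{1}{2 T}\right) 3 = T + \frac{2}{T} 3 = T + \frac{6}{T}$)
$\left(-150 + I{\left(-9 \right)}\right)^{2} = \left(-150 - \left(9 - \frac{6}{-9}\right)\right)^{2} = \left(-150 + \left(-9 + 6 \left(- \frac{1}{9}\right)\right)\right)^{2} = \left(-150 - \frac{29}{3}\right)^{2} = \left(- \frac{479}{3}\right)^{2} = \frac{229441}{9}$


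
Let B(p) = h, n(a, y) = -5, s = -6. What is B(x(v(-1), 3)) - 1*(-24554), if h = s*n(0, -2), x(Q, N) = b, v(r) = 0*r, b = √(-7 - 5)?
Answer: 24584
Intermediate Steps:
b = 2*I*√3 (b = √(-12) = 2*I*√3 ≈ 3.4641*I)
v(r) = 0
x(Q, N) = 2*I*√3
h = 30 (h = -6*(-5) = 30)
B(p) = 30
B(x(v(-1), 3)) - 1*(-24554) = 30 - 1*(-24554) = 30 + 24554 = 24584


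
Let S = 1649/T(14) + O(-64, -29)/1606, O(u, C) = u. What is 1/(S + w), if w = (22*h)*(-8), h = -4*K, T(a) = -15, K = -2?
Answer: -12045/18283987 ≈ -0.00065877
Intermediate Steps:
h = 8 (h = -4*(-2) = 8)
S = -1324627/12045 (S = 1649/(-15) - 64/1606 = 1649*(-1/15) - 64*1/1606 = -1649/15 - 32/803 = -1324627/12045 ≈ -109.97)
w = -1408 (w = (22*8)*(-8) = 176*(-8) = -1408)
1/(S + w) = 1/(-1324627/12045 - 1408) = 1/(-18283987/12045) = -12045/18283987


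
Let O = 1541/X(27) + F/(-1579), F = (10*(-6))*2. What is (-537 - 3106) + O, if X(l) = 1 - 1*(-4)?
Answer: -26327646/7895 ≈ -3334.7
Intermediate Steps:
X(l) = 5 (X(l) = 1 + 4 = 5)
F = -120 (F = -60*2 = -120)
O = 2433839/7895 (O = 1541/5 - 120/(-1579) = 1541*(⅕) - 120*(-1/1579) = 1541/5 + 120/1579 = 2433839/7895 ≈ 308.28)
(-537 - 3106) + O = (-537 - 3106) + 2433839/7895 = -3643 + 2433839/7895 = -26327646/7895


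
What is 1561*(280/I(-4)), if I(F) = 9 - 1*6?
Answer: 437080/3 ≈ 1.4569e+5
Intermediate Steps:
I(F) = 3 (I(F) = 9 - 6 = 3)
1561*(280/I(-4)) = 1561*(280/3) = 437080/3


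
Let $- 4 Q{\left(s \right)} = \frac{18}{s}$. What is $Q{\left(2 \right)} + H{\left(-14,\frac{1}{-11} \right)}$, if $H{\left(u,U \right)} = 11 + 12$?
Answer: $\frac{83}{4} \approx 20.75$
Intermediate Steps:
$H{\left(u,U \right)} = 23$
$Q{\left(s \right)} = - \frac{9}{2 s}$ ($Q{\left(s \right)} = - \frac{18 \frac{1}{s}}{4} = - \frac{9}{2 s}$)
$Q{\left(2 \right)} + H{\left(-14,\frac{1}{-11} \right)} = - \frac{9}{2 \cdot 2} + 23 = \left(- \frac{9}{2}\right) \frac{1}{2} + 23 = - \frac{9}{4} + 23 = \frac{83}{4}$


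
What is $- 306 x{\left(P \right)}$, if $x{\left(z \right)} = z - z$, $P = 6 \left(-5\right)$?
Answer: $0$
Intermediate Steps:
$P = -30$
$x{\left(z \right)} = 0$
$- 306 x{\left(P \right)} = \left(-306\right) 0 = 0$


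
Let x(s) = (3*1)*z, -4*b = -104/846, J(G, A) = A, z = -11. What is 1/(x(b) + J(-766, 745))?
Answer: 1/712 ≈ 0.0014045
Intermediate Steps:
b = 13/423 (b = -(-26)/846 = -¼*(-52/423) = 13/423 ≈ 0.030733)
x(s) = -33 (x(s) = (3*1)*(-11) = 3*(-11) = -33)
1/(x(b) + J(-766, 745)) = 1/(-33 + 745) = 1/712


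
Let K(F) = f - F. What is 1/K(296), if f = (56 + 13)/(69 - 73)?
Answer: -4/1253 ≈ -0.0031923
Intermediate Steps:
f = -69/4 (f = 69/(-4) = 69*(-¼) = -69/4 ≈ -17.250)
K(F) = -69/4 - F
1/K(296) = 1/(-69/4 - 1*296) = 1/(-69/4 - 296) = 1/(-1253/4) = -4/1253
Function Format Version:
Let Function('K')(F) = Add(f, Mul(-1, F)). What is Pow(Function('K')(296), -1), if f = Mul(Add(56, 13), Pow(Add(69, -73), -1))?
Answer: Rational(-4, 1253) ≈ -0.0031923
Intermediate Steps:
f = Rational(-69, 4) (f = Mul(69, Pow(-4, -1)) = Mul(69, Rational(-1, 4)) = Rational(-69, 4) ≈ -17.250)
Function('K')(F) = Add(Rational(-69, 4), Mul(-1, F))
Pow(Function('K')(296), -1) = Pow(Add(Rational(-69, 4), Mul(-1, 296)), -1) = Pow(Add(Rational(-69, 4), -296), -1) = Pow(Rational(-1253, 4), -1) = Rational(-4, 1253)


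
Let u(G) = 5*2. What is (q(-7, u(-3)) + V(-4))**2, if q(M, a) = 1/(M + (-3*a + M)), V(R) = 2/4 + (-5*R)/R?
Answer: 39601/1936 ≈ 20.455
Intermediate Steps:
u(G) = 10
V(R) = -9/2 (V(R) = 2*(1/4) - 5 = 1/2 - 5 = -9/2)
q(M, a) = 1/(-3*a + 2*M) (q(M, a) = 1/(M + (M - 3*a)) = 1/(-3*a + 2*M))
(q(-7, u(-3)) + V(-4))**2 = (1/(-3*10 + 2*(-7)) - 9/2)**2 = (1/(-30 - 14) - 9/2)**2 = (1/(-44) - 9/2)**2 = (-1/44 - 9/2)**2 = (-199/44)**2 = 39601/1936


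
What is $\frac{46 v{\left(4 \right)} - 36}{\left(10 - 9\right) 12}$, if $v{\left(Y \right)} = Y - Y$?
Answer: $-3$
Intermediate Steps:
$v{\left(Y \right)} = 0$
$\frac{46 v{\left(4 \right)} - 36}{\left(10 - 9\right) 12} = \frac{46 \cdot 0 - 36}{\left(10 - 9\right) 12} = \frac{0 - 36}{1 \cdot 12} = - \frac{36}{12} = \left(-36\right) \frac{1}{12} = -3$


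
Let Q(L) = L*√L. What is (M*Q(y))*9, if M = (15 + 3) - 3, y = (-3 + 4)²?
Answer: 135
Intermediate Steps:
y = 1 (y = 1² = 1)
Q(L) = L^(3/2)
M = 15 (M = 18 - 3 = 15)
(M*Q(y))*9 = (15*1^(3/2))*9 = (15*1)*9 = 15*9 = 135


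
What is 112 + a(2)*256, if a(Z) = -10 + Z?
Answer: -1936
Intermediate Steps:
112 + a(2)*256 = 112 + (-10 + 2)*256 = 112 - 8*256 = 112 - 2048 = -1936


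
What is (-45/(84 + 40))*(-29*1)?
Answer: 1305/124 ≈ 10.524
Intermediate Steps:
(-45/(84 + 40))*(-29*1) = (-45/124)*(-29) = ((1/124)*(-45))*(-29) = -45/124*(-29) = 1305/124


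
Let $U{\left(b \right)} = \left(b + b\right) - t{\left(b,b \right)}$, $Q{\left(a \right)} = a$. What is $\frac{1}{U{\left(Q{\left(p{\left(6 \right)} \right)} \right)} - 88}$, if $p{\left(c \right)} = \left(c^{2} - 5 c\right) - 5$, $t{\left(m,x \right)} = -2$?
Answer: $- \frac{1}{84} \approx -0.011905$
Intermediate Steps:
$p{\left(c \right)} = -5 + c^{2} - 5 c$
$U{\left(b \right)} = 2 + 2 b$ ($U{\left(b \right)} = \left(b + b\right) - -2 = 2 b + 2 = 2 + 2 b$)
$\frac{1}{U{\left(Q{\left(p{\left(6 \right)} \right)} \right)} - 88} = \frac{1}{\left(2 + 2 \left(-5 + 6^{2} - 30\right)\right) - 88} = \frac{1}{\left(2 + 2 \left(-5 + 36 - 30\right)\right) - 88} = \frac{1}{\left(2 + 2 \cdot 1\right) - 88} = \frac{1}{\left(2 + 2\right) - 88} = \frac{1}{4 - 88} = \frac{1}{-84} = - \frac{1}{84}$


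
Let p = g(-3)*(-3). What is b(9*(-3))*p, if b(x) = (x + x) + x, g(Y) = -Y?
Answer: 729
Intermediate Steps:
b(x) = 3*x (b(x) = 2*x + x = 3*x)
p = -9 (p = -1*(-3)*(-3) = 3*(-3) = -9)
b(9*(-3))*p = (3*(9*(-3)))*(-9) = (3*(-27))*(-9) = -81*(-9) = 729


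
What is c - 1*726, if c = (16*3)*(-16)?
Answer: -1494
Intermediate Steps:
c = -768 (c = 48*(-16) = -768)
c - 1*726 = -768 - 1*726 = -768 - 726 = -1494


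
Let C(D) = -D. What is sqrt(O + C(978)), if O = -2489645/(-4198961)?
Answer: I*sqrt(17232931540712693)/4198961 ≈ 31.264*I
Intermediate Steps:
O = 2489645/4198961 (O = -2489645*(-1/4198961) = 2489645/4198961 ≈ 0.59292)
sqrt(O + C(978)) = sqrt(2489645/4198961 - 1*978) = sqrt(2489645/4198961 - 978) = sqrt(-4104094213/4198961) = I*sqrt(17232931540712693)/4198961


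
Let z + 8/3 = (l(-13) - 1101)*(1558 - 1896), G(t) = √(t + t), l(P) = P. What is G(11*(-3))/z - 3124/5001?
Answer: -3124/5001 + 3*I*√66/1129588 ≈ -0.62467 + 2.1576e-5*I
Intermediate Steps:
G(t) = √2*√t (G(t) = √(2*t) = √2*√t)
z = 1129588/3 (z = -8/3 + (-13 - 1101)*(1558 - 1896) = -8/3 - 1114*(-338) = -8/3 + 376532 = 1129588/3 ≈ 3.7653e+5)
G(11*(-3))/z - 3124/5001 = (√2*√(11*(-3)))/(1129588/3) - 3124/5001 = (√2*√(-33))*(3/1129588) - 3124*1/5001 = (√2*(I*√33))*(3/1129588) - 3124/5001 = (I*√66)*(3/1129588) - 3124/5001 = 3*I*√66/1129588 - 3124/5001 = -3124/5001 + 3*I*√66/1129588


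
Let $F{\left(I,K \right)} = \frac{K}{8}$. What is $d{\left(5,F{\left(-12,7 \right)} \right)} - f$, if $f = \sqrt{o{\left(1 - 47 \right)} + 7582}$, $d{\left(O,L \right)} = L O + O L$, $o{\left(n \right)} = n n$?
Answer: $\frac{35}{4} - \sqrt{9698} \approx -89.728$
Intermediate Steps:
$F{\left(I,K \right)} = \frac{K}{8}$ ($F{\left(I,K \right)} = K \frac{1}{8} = \frac{K}{8}$)
$o{\left(n \right)} = n^{2}$
$d{\left(O,L \right)} = 2 L O$ ($d{\left(O,L \right)} = L O + L O = 2 L O$)
$f = \sqrt{9698}$ ($f = \sqrt{\left(1 - 47\right)^{2} + 7582} = \sqrt{\left(-46\right)^{2} + 7582} = \sqrt{2116 + 7582} = \sqrt{9698} \approx 98.478$)
$d{\left(5,F{\left(-12,7 \right)} \right)} - f = 2 \cdot \frac{1}{8} \cdot 7 \cdot 5 - \sqrt{9698} = 2 \cdot \frac{7}{8} \cdot 5 - \sqrt{9698} = \frac{35}{4} - \sqrt{9698}$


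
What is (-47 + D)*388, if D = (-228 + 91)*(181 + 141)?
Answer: -17134468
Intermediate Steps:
D = -44114 (D = -137*322 = -44114)
(-47 + D)*388 = (-47 - 44114)*388 = -44161*388 = -17134468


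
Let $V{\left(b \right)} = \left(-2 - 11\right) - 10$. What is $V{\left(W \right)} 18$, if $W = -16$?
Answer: $-414$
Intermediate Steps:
$V{\left(b \right)} = -23$ ($V{\left(b \right)} = -13 - 10 = -23$)
$V{\left(W \right)} 18 = \left(-23\right) 18 = -414$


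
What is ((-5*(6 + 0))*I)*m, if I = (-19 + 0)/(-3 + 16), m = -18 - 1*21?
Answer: -1710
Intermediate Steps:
m = -39 (m = -18 - 21 = -39)
I = -19/13 ≈ -1.4615
((-5*(6 + 0))*I)*m = (-5*(6 + 0)*(-19/13))*(-39) = (-5*6*(-19/13))*(-39) = -30*(-19/13)*(-39) = (570/13)*(-39) = -1710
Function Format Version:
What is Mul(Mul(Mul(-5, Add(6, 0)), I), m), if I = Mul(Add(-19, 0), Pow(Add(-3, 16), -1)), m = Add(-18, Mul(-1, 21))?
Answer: -1710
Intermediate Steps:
m = -39 (m = Add(-18, -21) = -39)
I = Rational(-19, 13) (I = Mul(-19, Pow(13, -1)) = Mul(-19, Rational(1, 13)) = Rational(-19, 13) ≈ -1.4615)
Mul(Mul(Mul(-5, Add(6, 0)), I), m) = Mul(Mul(Mul(-5, Add(6, 0)), Rational(-19, 13)), -39) = Mul(Mul(Mul(-5, 6), Rational(-19, 13)), -39) = Mul(Mul(-30, Rational(-19, 13)), -39) = Mul(Rational(570, 13), -39) = -1710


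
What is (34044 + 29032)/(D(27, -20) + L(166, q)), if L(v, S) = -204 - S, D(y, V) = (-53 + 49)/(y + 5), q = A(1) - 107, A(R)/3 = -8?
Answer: -38816/45 ≈ -862.58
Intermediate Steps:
A(R) = -24 (A(R) = 3*(-8) = -24)
q = -131 (q = -24 - 107 = -131)
D(y, V) = -4/(5 + y)
(34044 + 29032)/(D(27, -20) + L(166, q)) = (34044 + 29032)/(-4/(5 + 27) + (-204 - 1*(-131))) = 63076/(-4/32 + (-204 + 131)) = 63076/(-4*1/32 - 73) = 63076/(-1/8 - 73) = 63076/(-585/8) = 63076*(-8/585) = -38816/45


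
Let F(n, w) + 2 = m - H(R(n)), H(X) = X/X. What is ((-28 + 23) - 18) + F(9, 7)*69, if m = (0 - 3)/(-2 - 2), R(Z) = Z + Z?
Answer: -713/4 ≈ -178.25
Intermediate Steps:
R(Z) = 2*Z
H(X) = 1
m = ¾ (m = -3/(-4) = -3*(-¼) = ¾ ≈ 0.75000)
F(n, w) = -9/4 (F(n, w) = -2 + (¾ - 1*1) = -2 + (¾ - 1) = -2 - ¼ = -9/4)
((-28 + 23) - 18) + F(9, 7)*69 = ((-28 + 23) - 18) - 9/4*69 = (-5 - 18) - 621/4 = -23 - 621/4 = -713/4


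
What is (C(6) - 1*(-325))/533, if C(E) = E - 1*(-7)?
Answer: 26/41 ≈ 0.63415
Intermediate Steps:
C(E) = 7 + E (C(E) = E + 7 = 7 + E)
(C(6) - 1*(-325))/533 = ((7 + 6) - 1*(-325))/533 = (13 + 325)*(1/533) = 338*(1/533) = 26/41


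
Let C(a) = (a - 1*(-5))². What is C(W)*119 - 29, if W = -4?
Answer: 90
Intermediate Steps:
C(a) = (5 + a)² (C(a) = (a + 5)² = (5 + a)²)
C(W)*119 - 29 = (5 - 4)²*119 - 29 = 1²*119 - 29 = 1*119 - 29 = 119 - 29 = 90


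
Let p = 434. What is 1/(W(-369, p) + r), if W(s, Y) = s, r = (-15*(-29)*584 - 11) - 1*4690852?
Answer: -1/4437192 ≈ -2.2537e-7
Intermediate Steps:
r = -4436823 (r = (435*584 - 11) - 4690852 = (254040 - 11) - 4690852 = 254029 - 4690852 = -4436823)
1/(W(-369, p) + r) = 1/(-369 - 4436823) = 1/(-4437192) = -1/4437192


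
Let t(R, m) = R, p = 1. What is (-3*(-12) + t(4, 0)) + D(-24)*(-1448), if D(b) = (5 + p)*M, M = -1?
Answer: 8728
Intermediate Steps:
D(b) = -6 (D(b) = (5 + 1)*(-1) = 6*(-1) = -6)
(-3*(-12) + t(4, 0)) + D(-24)*(-1448) = (-3*(-12) + 4) - 6*(-1448) = (36 + 4) + 8688 = 40 + 8688 = 8728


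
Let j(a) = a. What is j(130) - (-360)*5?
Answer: 1930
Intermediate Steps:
j(130) - (-360)*5 = 130 - (-360)*5 = 130 - 1*(-1800) = 130 + 1800 = 1930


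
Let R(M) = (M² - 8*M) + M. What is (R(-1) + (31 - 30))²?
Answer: 81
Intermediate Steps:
R(M) = M² - 7*M
(R(-1) + (31 - 30))² = (-(-7 - 1) + (31 - 30))² = (-1*(-8) + 1)² = (8 + 1)² = 9² = 81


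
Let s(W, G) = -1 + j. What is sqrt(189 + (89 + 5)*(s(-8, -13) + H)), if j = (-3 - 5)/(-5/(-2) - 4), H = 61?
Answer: sqrt(56973)/3 ≈ 79.563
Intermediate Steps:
j = 16/3 (j = -8/(-5*(-1/2) - 4) = -8/(5/2 - 4) = -8/(-3/2) = -8*(-2/3) = 16/3 ≈ 5.3333)
s(W, G) = 13/3 (s(W, G) = -1 + 16/3 = 13/3)
sqrt(189 + (89 + 5)*(s(-8, -13) + H)) = sqrt(189 + (89 + 5)*(13/3 + 61)) = sqrt(189 + 94*(196/3)) = sqrt(189 + 18424/3) = sqrt(18991/3) = sqrt(56973)/3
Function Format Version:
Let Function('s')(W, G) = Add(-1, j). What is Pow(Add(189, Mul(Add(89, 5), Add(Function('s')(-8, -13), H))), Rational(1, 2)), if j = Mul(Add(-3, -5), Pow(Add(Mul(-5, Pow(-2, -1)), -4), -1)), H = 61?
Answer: Mul(Rational(1, 3), Pow(56973, Rational(1, 2))) ≈ 79.563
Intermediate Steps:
j = Rational(16, 3) (j = Mul(-8, Pow(Add(Mul(-5, Rational(-1, 2)), -4), -1)) = Mul(-8, Pow(Add(Rational(5, 2), -4), -1)) = Mul(-8, Pow(Rational(-3, 2), -1)) = Mul(-8, Rational(-2, 3)) = Rational(16, 3) ≈ 5.3333)
Function('s')(W, G) = Rational(13, 3) (Function('s')(W, G) = Add(-1, Rational(16, 3)) = Rational(13, 3))
Pow(Add(189, Mul(Add(89, 5), Add(Function('s')(-8, -13), H))), Rational(1, 2)) = Pow(Add(189, Mul(Add(89, 5), Add(Rational(13, 3), 61))), Rational(1, 2)) = Pow(Add(189, Mul(94, Rational(196, 3))), Rational(1, 2)) = Pow(Add(189, Rational(18424, 3)), Rational(1, 2)) = Pow(Rational(18991, 3), Rational(1, 2)) = Mul(Rational(1, 3), Pow(56973, Rational(1, 2)))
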